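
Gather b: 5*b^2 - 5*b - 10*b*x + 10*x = 5*b^2 + b*(-10*x - 5) + 10*x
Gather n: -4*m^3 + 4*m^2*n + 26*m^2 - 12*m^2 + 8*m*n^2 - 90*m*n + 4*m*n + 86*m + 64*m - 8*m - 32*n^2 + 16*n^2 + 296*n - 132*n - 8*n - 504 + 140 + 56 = -4*m^3 + 14*m^2 + 142*m + n^2*(8*m - 16) + n*(4*m^2 - 86*m + 156) - 308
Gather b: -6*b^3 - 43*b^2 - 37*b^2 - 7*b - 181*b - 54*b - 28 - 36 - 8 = -6*b^3 - 80*b^2 - 242*b - 72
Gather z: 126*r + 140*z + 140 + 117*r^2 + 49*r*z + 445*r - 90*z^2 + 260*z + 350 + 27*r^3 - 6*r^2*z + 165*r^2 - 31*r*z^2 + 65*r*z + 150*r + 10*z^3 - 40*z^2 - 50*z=27*r^3 + 282*r^2 + 721*r + 10*z^3 + z^2*(-31*r - 130) + z*(-6*r^2 + 114*r + 350) + 490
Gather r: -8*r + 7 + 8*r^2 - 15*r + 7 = 8*r^2 - 23*r + 14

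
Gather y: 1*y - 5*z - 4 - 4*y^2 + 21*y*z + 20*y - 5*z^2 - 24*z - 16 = -4*y^2 + y*(21*z + 21) - 5*z^2 - 29*z - 20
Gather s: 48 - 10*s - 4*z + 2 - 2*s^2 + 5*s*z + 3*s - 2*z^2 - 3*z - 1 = -2*s^2 + s*(5*z - 7) - 2*z^2 - 7*z + 49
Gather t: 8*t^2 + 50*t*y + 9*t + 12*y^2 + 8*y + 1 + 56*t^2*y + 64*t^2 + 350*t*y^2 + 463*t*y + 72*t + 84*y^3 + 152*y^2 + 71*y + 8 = t^2*(56*y + 72) + t*(350*y^2 + 513*y + 81) + 84*y^3 + 164*y^2 + 79*y + 9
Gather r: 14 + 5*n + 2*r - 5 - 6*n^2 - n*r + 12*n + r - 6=-6*n^2 + 17*n + r*(3 - n) + 3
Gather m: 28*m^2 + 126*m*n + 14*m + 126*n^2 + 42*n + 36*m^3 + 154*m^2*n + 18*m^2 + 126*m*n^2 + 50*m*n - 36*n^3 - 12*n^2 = 36*m^3 + m^2*(154*n + 46) + m*(126*n^2 + 176*n + 14) - 36*n^3 + 114*n^2 + 42*n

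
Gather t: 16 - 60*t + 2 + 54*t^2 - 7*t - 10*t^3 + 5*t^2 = -10*t^3 + 59*t^2 - 67*t + 18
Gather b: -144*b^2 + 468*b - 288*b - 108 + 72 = -144*b^2 + 180*b - 36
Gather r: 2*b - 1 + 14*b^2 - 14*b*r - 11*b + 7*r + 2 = 14*b^2 - 9*b + r*(7 - 14*b) + 1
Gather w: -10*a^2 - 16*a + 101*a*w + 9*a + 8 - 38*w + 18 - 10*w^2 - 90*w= -10*a^2 - 7*a - 10*w^2 + w*(101*a - 128) + 26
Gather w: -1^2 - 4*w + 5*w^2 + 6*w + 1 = 5*w^2 + 2*w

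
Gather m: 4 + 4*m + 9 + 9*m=13*m + 13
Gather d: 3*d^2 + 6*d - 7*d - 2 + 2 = 3*d^2 - d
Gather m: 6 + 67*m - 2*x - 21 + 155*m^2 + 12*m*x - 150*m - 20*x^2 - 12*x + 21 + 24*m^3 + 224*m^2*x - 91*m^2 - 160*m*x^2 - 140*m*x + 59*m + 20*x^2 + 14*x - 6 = 24*m^3 + m^2*(224*x + 64) + m*(-160*x^2 - 128*x - 24)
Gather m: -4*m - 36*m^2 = -36*m^2 - 4*m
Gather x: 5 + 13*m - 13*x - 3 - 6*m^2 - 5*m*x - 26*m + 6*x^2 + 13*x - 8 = -6*m^2 - 5*m*x - 13*m + 6*x^2 - 6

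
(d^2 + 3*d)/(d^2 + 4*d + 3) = d/(d + 1)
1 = 1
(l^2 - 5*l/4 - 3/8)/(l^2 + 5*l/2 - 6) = (l + 1/4)/(l + 4)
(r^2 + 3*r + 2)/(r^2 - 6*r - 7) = (r + 2)/(r - 7)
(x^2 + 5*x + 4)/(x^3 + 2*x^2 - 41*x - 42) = (x + 4)/(x^2 + x - 42)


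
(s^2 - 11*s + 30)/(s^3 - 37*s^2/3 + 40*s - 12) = 3*(s - 5)/(3*s^2 - 19*s + 6)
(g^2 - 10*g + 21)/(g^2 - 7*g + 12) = (g - 7)/(g - 4)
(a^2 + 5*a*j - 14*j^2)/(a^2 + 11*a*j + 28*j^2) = (a - 2*j)/(a + 4*j)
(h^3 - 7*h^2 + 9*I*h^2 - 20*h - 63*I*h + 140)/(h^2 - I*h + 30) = (h^2 + h*(-7 + 4*I) - 28*I)/(h - 6*I)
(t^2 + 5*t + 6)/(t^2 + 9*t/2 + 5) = 2*(t + 3)/(2*t + 5)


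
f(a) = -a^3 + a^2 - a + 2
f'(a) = -3*a^2 + 2*a - 1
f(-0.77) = 3.82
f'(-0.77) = -4.32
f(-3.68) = 69.06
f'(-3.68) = -48.99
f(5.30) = -124.09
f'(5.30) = -74.67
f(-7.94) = 573.55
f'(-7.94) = -206.01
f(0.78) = 1.35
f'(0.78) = -1.27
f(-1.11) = 5.71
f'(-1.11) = -6.92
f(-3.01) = 41.34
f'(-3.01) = -34.20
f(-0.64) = 3.31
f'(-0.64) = -3.51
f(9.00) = -655.00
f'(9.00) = -226.00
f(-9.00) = 821.00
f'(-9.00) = -262.00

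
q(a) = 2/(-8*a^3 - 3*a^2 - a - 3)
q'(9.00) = 0.00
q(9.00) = 0.00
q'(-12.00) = 0.00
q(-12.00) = 0.00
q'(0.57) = 0.67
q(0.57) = -0.33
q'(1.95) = 0.04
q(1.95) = -0.03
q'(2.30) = 0.02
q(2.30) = -0.02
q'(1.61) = 0.07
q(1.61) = -0.04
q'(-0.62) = 4.92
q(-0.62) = -1.23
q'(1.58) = 0.07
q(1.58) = -0.05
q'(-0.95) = 7.68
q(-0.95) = 0.95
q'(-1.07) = 2.24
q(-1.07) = 0.45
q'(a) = 2*(24*a^2 + 6*a + 1)/(-8*a^3 - 3*a^2 - a - 3)^2 = 2*(24*a^2 + 6*a + 1)/(8*a^3 + 3*a^2 + a + 3)^2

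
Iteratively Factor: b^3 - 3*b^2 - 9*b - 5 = (b + 1)*(b^2 - 4*b - 5) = (b + 1)^2*(b - 5)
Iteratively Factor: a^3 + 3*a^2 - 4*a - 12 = (a + 3)*(a^2 - 4) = (a - 2)*(a + 3)*(a + 2)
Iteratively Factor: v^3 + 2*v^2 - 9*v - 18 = (v - 3)*(v^2 + 5*v + 6) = (v - 3)*(v + 3)*(v + 2)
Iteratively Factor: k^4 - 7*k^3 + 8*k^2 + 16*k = (k + 1)*(k^3 - 8*k^2 + 16*k) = (k - 4)*(k + 1)*(k^2 - 4*k) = (k - 4)^2*(k + 1)*(k)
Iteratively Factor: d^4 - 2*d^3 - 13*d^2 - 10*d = (d - 5)*(d^3 + 3*d^2 + 2*d) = (d - 5)*(d + 2)*(d^2 + d) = d*(d - 5)*(d + 2)*(d + 1)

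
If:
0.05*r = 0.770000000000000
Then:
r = 15.40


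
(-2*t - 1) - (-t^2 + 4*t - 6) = t^2 - 6*t + 5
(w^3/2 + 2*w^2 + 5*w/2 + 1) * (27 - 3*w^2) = -3*w^5/2 - 6*w^4 + 6*w^3 + 51*w^2 + 135*w/2 + 27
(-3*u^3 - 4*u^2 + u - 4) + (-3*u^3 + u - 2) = -6*u^3 - 4*u^2 + 2*u - 6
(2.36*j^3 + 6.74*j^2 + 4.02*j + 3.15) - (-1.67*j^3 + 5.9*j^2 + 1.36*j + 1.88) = 4.03*j^3 + 0.84*j^2 + 2.66*j + 1.27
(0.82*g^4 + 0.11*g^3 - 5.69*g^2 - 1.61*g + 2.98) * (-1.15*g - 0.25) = -0.943*g^5 - 0.3315*g^4 + 6.516*g^3 + 3.274*g^2 - 3.0245*g - 0.745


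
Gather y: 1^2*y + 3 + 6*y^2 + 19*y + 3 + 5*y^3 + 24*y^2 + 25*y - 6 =5*y^3 + 30*y^2 + 45*y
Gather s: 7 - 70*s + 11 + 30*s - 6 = 12 - 40*s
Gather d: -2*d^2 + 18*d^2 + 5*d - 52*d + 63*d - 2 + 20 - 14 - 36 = 16*d^2 + 16*d - 32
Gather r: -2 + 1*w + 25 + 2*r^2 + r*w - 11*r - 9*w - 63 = 2*r^2 + r*(w - 11) - 8*w - 40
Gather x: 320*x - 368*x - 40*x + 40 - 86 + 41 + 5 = -88*x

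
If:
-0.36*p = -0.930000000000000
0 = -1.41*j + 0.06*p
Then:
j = 0.11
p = 2.58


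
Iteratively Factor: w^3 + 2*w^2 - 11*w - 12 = (w + 1)*(w^2 + w - 12) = (w - 3)*(w + 1)*(w + 4)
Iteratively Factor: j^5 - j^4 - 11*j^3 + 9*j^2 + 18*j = (j + 1)*(j^4 - 2*j^3 - 9*j^2 + 18*j) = (j - 3)*(j + 1)*(j^3 + j^2 - 6*j) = j*(j - 3)*(j + 1)*(j^2 + j - 6) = j*(j - 3)*(j + 1)*(j + 3)*(j - 2)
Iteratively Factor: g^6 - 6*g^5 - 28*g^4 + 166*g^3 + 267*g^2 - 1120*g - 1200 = (g - 5)*(g^5 - g^4 - 33*g^3 + g^2 + 272*g + 240) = (g - 5)*(g + 4)*(g^4 - 5*g^3 - 13*g^2 + 53*g + 60) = (g - 5)*(g + 1)*(g + 4)*(g^3 - 6*g^2 - 7*g + 60) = (g - 5)*(g + 1)*(g + 3)*(g + 4)*(g^2 - 9*g + 20) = (g - 5)*(g - 4)*(g + 1)*(g + 3)*(g + 4)*(g - 5)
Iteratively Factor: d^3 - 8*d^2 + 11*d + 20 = (d - 4)*(d^2 - 4*d - 5) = (d - 5)*(d - 4)*(d + 1)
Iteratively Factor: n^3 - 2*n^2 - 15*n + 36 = (n + 4)*(n^2 - 6*n + 9) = (n - 3)*(n + 4)*(n - 3)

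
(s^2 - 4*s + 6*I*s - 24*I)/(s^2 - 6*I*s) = (s^2 - 4*s + 6*I*s - 24*I)/(s*(s - 6*I))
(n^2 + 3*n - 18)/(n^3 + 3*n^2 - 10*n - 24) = (n + 6)/(n^2 + 6*n + 8)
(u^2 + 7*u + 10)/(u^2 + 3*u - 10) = (u + 2)/(u - 2)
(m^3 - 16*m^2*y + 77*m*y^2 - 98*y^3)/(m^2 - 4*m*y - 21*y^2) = (m^2 - 9*m*y + 14*y^2)/(m + 3*y)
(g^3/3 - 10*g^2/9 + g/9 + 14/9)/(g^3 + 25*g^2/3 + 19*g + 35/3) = (3*g^2 - 13*g + 14)/(3*(3*g^2 + 22*g + 35))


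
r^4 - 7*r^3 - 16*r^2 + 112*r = r*(r - 7)*(r - 4)*(r + 4)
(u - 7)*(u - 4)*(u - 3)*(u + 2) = u^4 - 12*u^3 + 33*u^2 + 38*u - 168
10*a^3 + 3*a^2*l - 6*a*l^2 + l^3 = (-5*a + l)*(-2*a + l)*(a + l)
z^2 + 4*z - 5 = (z - 1)*(z + 5)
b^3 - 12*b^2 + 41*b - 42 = (b - 7)*(b - 3)*(b - 2)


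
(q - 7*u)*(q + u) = q^2 - 6*q*u - 7*u^2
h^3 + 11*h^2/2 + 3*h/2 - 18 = (h - 3/2)*(h + 3)*(h + 4)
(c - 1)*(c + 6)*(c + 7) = c^3 + 12*c^2 + 29*c - 42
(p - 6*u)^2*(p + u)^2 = p^4 - 10*p^3*u + 13*p^2*u^2 + 60*p*u^3 + 36*u^4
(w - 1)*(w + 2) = w^2 + w - 2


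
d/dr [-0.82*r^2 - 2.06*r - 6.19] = -1.64*r - 2.06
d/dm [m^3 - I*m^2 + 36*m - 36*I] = 3*m^2 - 2*I*m + 36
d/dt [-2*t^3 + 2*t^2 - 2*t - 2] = -6*t^2 + 4*t - 2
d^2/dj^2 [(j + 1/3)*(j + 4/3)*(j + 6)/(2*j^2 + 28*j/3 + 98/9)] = 81*(1 - 9*j)/(81*j^4 + 756*j^3 + 2646*j^2 + 4116*j + 2401)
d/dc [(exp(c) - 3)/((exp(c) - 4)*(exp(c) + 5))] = (-exp(2*c) + 6*exp(c) - 17)*exp(c)/(exp(4*c) + 2*exp(3*c) - 39*exp(2*c) - 40*exp(c) + 400)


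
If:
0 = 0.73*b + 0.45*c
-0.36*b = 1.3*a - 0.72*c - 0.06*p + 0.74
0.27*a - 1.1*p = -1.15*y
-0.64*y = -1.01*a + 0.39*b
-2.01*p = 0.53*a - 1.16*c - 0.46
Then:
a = 0.19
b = -0.62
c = 1.00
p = 0.76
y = 0.68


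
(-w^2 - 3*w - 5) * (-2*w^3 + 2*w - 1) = 2*w^5 + 6*w^4 + 8*w^3 - 5*w^2 - 7*w + 5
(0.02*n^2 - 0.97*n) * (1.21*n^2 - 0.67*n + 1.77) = 0.0242*n^4 - 1.1871*n^3 + 0.6853*n^2 - 1.7169*n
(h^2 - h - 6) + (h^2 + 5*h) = 2*h^2 + 4*h - 6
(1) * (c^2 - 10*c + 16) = c^2 - 10*c + 16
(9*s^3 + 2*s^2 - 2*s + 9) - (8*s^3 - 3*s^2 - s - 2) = s^3 + 5*s^2 - s + 11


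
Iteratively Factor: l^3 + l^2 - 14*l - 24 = (l + 3)*(l^2 - 2*l - 8) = (l + 2)*(l + 3)*(l - 4)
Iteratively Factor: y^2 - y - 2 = (y - 2)*(y + 1)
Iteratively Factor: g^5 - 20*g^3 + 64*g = (g + 4)*(g^4 - 4*g^3 - 4*g^2 + 16*g) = (g + 2)*(g + 4)*(g^3 - 6*g^2 + 8*g) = (g - 2)*(g + 2)*(g + 4)*(g^2 - 4*g) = (g - 4)*(g - 2)*(g + 2)*(g + 4)*(g)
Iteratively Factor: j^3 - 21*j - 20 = (j + 1)*(j^2 - j - 20) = (j - 5)*(j + 1)*(j + 4)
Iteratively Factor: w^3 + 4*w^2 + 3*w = (w)*(w^2 + 4*w + 3) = w*(w + 3)*(w + 1)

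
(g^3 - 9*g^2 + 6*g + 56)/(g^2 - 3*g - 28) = (g^2 - 2*g - 8)/(g + 4)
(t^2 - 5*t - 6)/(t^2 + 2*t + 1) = (t - 6)/(t + 1)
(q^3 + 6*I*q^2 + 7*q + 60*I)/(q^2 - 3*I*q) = q + 9*I - 20/q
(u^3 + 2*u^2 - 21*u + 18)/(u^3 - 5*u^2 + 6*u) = (u^2 + 5*u - 6)/(u*(u - 2))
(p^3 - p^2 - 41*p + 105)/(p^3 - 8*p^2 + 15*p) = (p + 7)/p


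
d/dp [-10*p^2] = -20*p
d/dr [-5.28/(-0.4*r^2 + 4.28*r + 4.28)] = (22.5984 - 4.224*r)/(-0.4*r^2 + 4.28*r + 4.28)^2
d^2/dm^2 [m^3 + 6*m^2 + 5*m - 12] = 6*m + 12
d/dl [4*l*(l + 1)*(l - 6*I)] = 12*l^2 + l*(8 - 48*I) - 24*I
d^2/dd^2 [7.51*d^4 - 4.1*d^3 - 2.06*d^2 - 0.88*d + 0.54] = 90.12*d^2 - 24.6*d - 4.12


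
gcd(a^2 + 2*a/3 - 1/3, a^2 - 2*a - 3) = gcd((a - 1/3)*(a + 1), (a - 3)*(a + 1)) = a + 1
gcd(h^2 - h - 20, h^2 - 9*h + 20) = h - 5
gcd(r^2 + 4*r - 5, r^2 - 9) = 1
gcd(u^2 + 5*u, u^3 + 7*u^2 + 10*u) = u^2 + 5*u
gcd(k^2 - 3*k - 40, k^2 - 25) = k + 5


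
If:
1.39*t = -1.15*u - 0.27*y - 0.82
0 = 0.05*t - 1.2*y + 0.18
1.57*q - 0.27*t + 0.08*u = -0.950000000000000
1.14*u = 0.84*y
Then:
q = -0.73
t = -0.69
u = 0.09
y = 0.12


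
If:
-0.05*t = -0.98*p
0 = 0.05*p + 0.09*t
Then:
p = 0.00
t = 0.00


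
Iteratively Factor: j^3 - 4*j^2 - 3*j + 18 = (j - 3)*(j^2 - j - 6) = (j - 3)^2*(j + 2)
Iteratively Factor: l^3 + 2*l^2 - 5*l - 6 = (l - 2)*(l^2 + 4*l + 3) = (l - 2)*(l + 3)*(l + 1)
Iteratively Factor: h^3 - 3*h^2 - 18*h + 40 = (h - 2)*(h^2 - h - 20) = (h - 5)*(h - 2)*(h + 4)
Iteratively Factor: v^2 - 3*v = (v)*(v - 3)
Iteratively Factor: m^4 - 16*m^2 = (m)*(m^3 - 16*m) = m*(m - 4)*(m^2 + 4*m) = m*(m - 4)*(m + 4)*(m)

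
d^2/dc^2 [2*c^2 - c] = 4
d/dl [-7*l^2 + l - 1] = 1 - 14*l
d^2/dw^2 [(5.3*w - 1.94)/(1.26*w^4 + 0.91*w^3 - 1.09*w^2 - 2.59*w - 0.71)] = (100.97136*w^7 + 35.6328*w^6 - 84.07266*w^5 + 100.91466*w^4 + 188.51716*w^3 + 33.870504*w^2 - 64.991508*w - 42.517036)/(2.000376*w^12 + 4.334148*w^11 - 2.061234*w^10 - 19.080845*w^9 - 19.416621*w^8 + 13.267296*w^7 + 43.562546*w^6 + 27.209154*w^5 - 12.520248*w^4 - 28.024192*w^3 - 15.93666*w^2 - 3.916857*w - 0.357911)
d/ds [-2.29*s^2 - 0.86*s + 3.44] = -4.58*s - 0.86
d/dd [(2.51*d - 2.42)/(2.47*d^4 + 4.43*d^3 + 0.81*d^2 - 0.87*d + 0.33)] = (-18.5991*d^4 + 1.67100000000001*d^3 + 30.1287*d^2 + 3.9204*d - 1.2771)/(6.1009*d^8 + 21.8842*d^7 + 23.6263*d^6 + 2.8788*d^5 - 5.4219*d^4 + 1.5144*d^3 + 1.2915*d^2 - 0.5742*d + 0.1089)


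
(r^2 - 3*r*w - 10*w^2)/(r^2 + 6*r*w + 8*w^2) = (r - 5*w)/(r + 4*w)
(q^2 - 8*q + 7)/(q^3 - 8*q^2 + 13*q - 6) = (q - 7)/(q^2 - 7*q + 6)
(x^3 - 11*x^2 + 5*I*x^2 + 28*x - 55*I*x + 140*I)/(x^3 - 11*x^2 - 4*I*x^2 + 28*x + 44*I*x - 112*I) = (x + 5*I)/(x - 4*I)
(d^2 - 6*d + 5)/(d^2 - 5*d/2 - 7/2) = 2*(-d^2 + 6*d - 5)/(-2*d^2 + 5*d + 7)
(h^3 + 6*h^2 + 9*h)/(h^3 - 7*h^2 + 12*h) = (h^2 + 6*h + 9)/(h^2 - 7*h + 12)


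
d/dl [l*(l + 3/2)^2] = 3*l^2 + 6*l + 9/4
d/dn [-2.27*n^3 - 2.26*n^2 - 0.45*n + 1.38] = -6.81*n^2 - 4.52*n - 0.45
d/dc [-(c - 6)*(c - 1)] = 7 - 2*c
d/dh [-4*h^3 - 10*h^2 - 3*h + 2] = -12*h^2 - 20*h - 3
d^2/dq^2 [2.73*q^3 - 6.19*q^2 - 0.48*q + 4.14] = 16.38*q - 12.38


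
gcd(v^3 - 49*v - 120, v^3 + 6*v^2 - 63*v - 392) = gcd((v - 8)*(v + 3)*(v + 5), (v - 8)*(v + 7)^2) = v - 8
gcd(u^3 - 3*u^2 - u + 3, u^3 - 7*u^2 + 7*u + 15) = u^2 - 2*u - 3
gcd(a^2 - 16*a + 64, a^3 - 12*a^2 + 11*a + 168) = a - 8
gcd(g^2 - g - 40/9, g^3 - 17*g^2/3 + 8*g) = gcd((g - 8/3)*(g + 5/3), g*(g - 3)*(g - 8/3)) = g - 8/3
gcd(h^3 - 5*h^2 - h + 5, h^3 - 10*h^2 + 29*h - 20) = h^2 - 6*h + 5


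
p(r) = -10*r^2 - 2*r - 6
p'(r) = -20*r - 2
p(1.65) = -36.52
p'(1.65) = -35.00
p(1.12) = -20.78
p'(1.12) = -24.40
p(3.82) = -159.56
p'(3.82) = -78.40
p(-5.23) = -269.07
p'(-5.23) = 102.60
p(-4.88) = -234.38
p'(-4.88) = 95.60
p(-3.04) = -92.34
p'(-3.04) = 58.80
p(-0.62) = -8.60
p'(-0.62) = 10.40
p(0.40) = -8.40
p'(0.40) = -10.00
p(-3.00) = -90.00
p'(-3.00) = 58.00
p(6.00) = -378.00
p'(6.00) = -122.00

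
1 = 1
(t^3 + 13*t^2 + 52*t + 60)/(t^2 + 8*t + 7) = (t^3 + 13*t^2 + 52*t + 60)/(t^2 + 8*t + 7)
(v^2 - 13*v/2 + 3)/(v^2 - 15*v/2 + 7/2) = (v - 6)/(v - 7)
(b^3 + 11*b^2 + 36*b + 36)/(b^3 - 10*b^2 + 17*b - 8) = (b^3 + 11*b^2 + 36*b + 36)/(b^3 - 10*b^2 + 17*b - 8)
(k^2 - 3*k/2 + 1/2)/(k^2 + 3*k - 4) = (k - 1/2)/(k + 4)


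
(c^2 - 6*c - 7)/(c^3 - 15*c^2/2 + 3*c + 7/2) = 2*(c + 1)/(2*c^2 - c - 1)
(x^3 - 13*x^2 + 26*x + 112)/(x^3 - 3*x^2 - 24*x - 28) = (x - 8)/(x + 2)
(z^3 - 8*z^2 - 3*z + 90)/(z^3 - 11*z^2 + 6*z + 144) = (z - 5)/(z - 8)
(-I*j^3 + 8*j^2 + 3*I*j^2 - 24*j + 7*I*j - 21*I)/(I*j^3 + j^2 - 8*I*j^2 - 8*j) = (-j^3 + j^2*(3 - 8*I) + j*(7 + 24*I) - 21)/(j*(j^2 - j*(8 + I) + 8*I))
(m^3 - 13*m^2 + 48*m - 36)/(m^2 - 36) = (m^2 - 7*m + 6)/(m + 6)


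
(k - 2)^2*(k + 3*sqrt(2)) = k^3 - 4*k^2 + 3*sqrt(2)*k^2 - 12*sqrt(2)*k + 4*k + 12*sqrt(2)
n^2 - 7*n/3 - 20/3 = (n - 4)*(n + 5/3)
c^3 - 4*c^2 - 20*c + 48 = (c - 6)*(c - 2)*(c + 4)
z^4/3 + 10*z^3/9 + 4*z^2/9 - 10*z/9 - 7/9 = (z/3 + 1/3)*(z - 1)*(z + 1)*(z + 7/3)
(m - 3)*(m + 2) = m^2 - m - 6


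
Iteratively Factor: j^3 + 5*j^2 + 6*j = (j + 2)*(j^2 + 3*j) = j*(j + 2)*(j + 3)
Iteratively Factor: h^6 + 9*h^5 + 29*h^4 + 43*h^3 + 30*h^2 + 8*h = (h + 1)*(h^5 + 8*h^4 + 21*h^3 + 22*h^2 + 8*h) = (h + 1)*(h + 4)*(h^4 + 4*h^3 + 5*h^2 + 2*h) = (h + 1)^2*(h + 4)*(h^3 + 3*h^2 + 2*h) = (h + 1)^3*(h + 4)*(h^2 + 2*h) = (h + 1)^3*(h + 2)*(h + 4)*(h)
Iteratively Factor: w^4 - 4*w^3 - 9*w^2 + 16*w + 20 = (w + 1)*(w^3 - 5*w^2 - 4*w + 20) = (w - 5)*(w + 1)*(w^2 - 4) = (w - 5)*(w + 1)*(w + 2)*(w - 2)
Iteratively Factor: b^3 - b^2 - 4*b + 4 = (b + 2)*(b^2 - 3*b + 2) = (b - 1)*(b + 2)*(b - 2)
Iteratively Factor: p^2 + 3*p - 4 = (p + 4)*(p - 1)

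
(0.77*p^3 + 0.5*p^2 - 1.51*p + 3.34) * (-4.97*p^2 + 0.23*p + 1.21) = -3.8269*p^5 - 2.3079*p^4 + 8.5514*p^3 - 16.3421*p^2 - 1.0589*p + 4.0414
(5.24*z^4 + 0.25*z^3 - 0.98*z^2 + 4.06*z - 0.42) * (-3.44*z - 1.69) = -18.0256*z^5 - 9.7156*z^4 + 2.9487*z^3 - 12.3102*z^2 - 5.4166*z + 0.7098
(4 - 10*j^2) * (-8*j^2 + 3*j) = 80*j^4 - 30*j^3 - 32*j^2 + 12*j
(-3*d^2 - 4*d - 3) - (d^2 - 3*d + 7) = -4*d^2 - d - 10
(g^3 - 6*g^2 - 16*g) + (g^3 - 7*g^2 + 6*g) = 2*g^3 - 13*g^2 - 10*g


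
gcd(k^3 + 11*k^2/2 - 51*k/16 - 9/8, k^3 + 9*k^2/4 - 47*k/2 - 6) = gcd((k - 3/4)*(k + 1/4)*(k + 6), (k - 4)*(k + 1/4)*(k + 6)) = k^2 + 25*k/4 + 3/2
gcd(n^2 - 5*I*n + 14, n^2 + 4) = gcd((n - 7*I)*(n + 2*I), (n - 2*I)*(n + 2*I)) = n + 2*I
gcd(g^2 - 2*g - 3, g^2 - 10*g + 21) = g - 3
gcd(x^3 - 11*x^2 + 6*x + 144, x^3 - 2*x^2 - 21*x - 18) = x^2 - 3*x - 18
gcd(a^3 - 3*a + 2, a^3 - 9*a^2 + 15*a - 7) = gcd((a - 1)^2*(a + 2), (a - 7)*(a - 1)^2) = a^2 - 2*a + 1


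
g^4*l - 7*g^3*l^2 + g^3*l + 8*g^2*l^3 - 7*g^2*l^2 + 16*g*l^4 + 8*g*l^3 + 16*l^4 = (g - 4*l)^2*(g + l)*(g*l + l)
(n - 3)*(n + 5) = n^2 + 2*n - 15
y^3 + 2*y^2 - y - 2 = (y - 1)*(y + 1)*(y + 2)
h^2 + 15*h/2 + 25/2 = (h + 5/2)*(h + 5)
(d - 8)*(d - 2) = d^2 - 10*d + 16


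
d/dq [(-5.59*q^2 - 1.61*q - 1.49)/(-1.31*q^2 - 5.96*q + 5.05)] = (31.2073*q^2 - 60.3628*q - 17.0109)/(1.7161*q^4 + 15.6152*q^3 + 22.2906*q^2 - 60.196*q + 25.5025)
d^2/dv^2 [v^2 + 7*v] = 2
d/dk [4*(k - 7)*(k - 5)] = 8*k - 48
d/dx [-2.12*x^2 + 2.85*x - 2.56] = 2.85 - 4.24*x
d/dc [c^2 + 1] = 2*c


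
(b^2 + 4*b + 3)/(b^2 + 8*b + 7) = (b + 3)/(b + 7)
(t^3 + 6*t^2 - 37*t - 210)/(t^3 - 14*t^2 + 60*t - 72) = (t^2 + 12*t + 35)/(t^2 - 8*t + 12)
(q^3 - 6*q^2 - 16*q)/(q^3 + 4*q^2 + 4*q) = (q - 8)/(q + 2)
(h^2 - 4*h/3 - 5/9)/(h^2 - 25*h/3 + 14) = (9*h^2 - 12*h - 5)/(3*(3*h^2 - 25*h + 42))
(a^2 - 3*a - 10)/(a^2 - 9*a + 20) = (a + 2)/(a - 4)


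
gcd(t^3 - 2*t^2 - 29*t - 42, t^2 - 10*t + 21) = t - 7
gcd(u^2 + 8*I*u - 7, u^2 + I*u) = u + I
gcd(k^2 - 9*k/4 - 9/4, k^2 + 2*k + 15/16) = k + 3/4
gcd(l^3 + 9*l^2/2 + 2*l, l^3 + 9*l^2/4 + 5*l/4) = l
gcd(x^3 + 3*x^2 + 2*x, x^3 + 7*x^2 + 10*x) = x^2 + 2*x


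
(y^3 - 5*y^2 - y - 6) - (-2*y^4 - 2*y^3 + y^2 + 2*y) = 2*y^4 + 3*y^3 - 6*y^2 - 3*y - 6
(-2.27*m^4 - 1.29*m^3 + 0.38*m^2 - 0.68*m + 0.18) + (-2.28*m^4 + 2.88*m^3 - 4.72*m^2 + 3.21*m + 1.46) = -4.55*m^4 + 1.59*m^3 - 4.34*m^2 + 2.53*m + 1.64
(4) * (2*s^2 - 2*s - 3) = 8*s^2 - 8*s - 12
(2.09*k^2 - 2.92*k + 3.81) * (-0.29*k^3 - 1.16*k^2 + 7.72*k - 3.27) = -0.6061*k^5 - 1.5776*k^4 + 18.4171*k^3 - 33.7963*k^2 + 38.9616*k - 12.4587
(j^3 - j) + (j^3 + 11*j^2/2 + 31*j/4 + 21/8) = 2*j^3 + 11*j^2/2 + 27*j/4 + 21/8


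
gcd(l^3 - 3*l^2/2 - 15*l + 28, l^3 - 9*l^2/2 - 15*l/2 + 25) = l - 2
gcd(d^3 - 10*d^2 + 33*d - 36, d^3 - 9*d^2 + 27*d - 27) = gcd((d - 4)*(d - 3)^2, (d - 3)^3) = d^2 - 6*d + 9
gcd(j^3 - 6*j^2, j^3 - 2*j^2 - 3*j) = j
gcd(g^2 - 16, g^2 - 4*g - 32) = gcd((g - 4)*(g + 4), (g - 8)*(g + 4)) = g + 4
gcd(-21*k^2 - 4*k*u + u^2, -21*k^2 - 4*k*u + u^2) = -21*k^2 - 4*k*u + u^2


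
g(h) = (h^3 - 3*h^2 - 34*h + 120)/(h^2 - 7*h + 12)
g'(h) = (7 - 2*h)*(h^3 - 3*h^2 - 34*h + 120)/(h^2 - 7*h + 12)^2 + (3*h^2 - 6*h - 34)/(h^2 - 7*h + 12)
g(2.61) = 52.76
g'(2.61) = 119.34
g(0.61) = 12.14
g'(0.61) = 4.15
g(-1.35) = 6.79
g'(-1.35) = 1.95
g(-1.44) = 6.61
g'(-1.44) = 1.91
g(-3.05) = 3.93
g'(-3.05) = 1.49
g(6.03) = 4.09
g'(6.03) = 2.96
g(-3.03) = 3.96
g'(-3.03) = 1.50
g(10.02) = 11.46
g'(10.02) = 1.37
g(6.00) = 4.00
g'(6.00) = 3.00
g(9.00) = 10.00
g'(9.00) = 1.50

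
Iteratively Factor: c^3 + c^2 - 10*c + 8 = (c - 2)*(c^2 + 3*c - 4) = (c - 2)*(c - 1)*(c + 4)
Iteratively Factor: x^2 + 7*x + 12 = (x + 4)*(x + 3)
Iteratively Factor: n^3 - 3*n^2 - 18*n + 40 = (n - 2)*(n^2 - n - 20) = (n - 5)*(n - 2)*(n + 4)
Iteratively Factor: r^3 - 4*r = (r + 2)*(r^2 - 2*r) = r*(r + 2)*(r - 2)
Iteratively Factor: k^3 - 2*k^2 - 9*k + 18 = (k - 2)*(k^2 - 9) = (k - 2)*(k + 3)*(k - 3)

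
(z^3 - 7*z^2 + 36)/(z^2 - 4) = (z^2 - 9*z + 18)/(z - 2)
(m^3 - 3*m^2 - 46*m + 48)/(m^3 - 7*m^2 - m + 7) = (m^2 - 2*m - 48)/(m^2 - 6*m - 7)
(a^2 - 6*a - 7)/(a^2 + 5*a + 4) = (a - 7)/(a + 4)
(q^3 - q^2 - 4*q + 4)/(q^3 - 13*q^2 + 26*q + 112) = (q^2 - 3*q + 2)/(q^2 - 15*q + 56)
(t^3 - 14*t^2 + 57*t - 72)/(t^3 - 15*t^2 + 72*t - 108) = (t^2 - 11*t + 24)/(t^2 - 12*t + 36)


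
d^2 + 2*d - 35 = (d - 5)*(d + 7)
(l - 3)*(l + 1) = l^2 - 2*l - 3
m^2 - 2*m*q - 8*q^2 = (m - 4*q)*(m + 2*q)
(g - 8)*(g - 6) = g^2 - 14*g + 48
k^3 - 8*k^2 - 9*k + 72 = (k - 8)*(k - 3)*(k + 3)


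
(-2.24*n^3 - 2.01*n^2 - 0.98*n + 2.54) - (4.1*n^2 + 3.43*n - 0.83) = -2.24*n^3 - 6.11*n^2 - 4.41*n + 3.37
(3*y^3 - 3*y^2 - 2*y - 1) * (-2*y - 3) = -6*y^4 - 3*y^3 + 13*y^2 + 8*y + 3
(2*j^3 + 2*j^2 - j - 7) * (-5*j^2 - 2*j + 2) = -10*j^5 - 14*j^4 + 5*j^3 + 41*j^2 + 12*j - 14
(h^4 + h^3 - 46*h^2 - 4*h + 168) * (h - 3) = h^5 - 2*h^4 - 49*h^3 + 134*h^2 + 180*h - 504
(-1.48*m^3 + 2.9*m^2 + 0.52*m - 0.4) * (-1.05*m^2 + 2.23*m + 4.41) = 1.554*m^5 - 6.3454*m^4 - 0.6058*m^3 + 14.3686*m^2 + 1.4012*m - 1.764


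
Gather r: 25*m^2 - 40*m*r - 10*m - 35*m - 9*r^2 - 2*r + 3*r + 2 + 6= 25*m^2 - 45*m - 9*r^2 + r*(1 - 40*m) + 8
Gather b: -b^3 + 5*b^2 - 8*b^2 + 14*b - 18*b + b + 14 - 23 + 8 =-b^3 - 3*b^2 - 3*b - 1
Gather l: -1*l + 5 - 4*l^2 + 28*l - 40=-4*l^2 + 27*l - 35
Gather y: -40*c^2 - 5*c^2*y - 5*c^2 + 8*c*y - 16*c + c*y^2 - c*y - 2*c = -45*c^2 + c*y^2 - 18*c + y*(-5*c^2 + 7*c)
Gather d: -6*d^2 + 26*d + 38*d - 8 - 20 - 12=-6*d^2 + 64*d - 40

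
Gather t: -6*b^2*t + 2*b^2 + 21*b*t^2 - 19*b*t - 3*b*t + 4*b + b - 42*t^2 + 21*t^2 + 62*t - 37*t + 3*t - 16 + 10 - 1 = 2*b^2 + 5*b + t^2*(21*b - 21) + t*(-6*b^2 - 22*b + 28) - 7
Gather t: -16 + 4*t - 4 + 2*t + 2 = 6*t - 18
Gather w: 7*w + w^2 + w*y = w^2 + w*(y + 7)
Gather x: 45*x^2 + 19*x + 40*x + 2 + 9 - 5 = 45*x^2 + 59*x + 6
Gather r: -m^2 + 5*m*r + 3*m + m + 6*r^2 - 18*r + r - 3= -m^2 + 4*m + 6*r^2 + r*(5*m - 17) - 3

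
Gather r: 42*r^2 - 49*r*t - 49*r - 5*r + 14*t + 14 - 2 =42*r^2 + r*(-49*t - 54) + 14*t + 12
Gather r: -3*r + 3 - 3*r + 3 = 6 - 6*r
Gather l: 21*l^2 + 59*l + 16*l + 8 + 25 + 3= 21*l^2 + 75*l + 36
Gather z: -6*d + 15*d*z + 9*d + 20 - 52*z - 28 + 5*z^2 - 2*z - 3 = 3*d + 5*z^2 + z*(15*d - 54) - 11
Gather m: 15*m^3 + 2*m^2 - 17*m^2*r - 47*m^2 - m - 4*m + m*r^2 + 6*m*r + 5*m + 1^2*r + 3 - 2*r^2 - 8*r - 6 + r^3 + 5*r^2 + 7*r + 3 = 15*m^3 + m^2*(-17*r - 45) + m*(r^2 + 6*r) + r^3 + 3*r^2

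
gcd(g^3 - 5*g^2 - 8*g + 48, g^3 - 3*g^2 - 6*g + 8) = g - 4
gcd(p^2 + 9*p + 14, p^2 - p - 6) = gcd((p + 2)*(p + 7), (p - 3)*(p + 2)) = p + 2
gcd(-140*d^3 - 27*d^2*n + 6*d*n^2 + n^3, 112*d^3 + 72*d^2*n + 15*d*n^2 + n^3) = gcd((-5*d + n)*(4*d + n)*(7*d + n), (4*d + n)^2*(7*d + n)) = 28*d^2 + 11*d*n + n^2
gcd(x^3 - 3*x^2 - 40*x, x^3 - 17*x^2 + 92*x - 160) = x - 8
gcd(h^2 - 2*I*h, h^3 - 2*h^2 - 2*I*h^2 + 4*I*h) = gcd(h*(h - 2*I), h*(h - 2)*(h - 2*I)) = h^2 - 2*I*h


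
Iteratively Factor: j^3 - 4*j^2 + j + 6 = (j + 1)*(j^2 - 5*j + 6) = (j - 3)*(j + 1)*(j - 2)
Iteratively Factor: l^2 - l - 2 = (l + 1)*(l - 2)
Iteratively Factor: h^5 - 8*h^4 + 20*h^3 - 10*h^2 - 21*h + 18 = (h - 2)*(h^4 - 6*h^3 + 8*h^2 + 6*h - 9) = (h - 2)*(h + 1)*(h^3 - 7*h^2 + 15*h - 9) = (h - 3)*(h - 2)*(h + 1)*(h^2 - 4*h + 3) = (h - 3)*(h - 2)*(h - 1)*(h + 1)*(h - 3)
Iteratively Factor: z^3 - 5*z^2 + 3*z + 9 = (z + 1)*(z^2 - 6*z + 9) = (z - 3)*(z + 1)*(z - 3)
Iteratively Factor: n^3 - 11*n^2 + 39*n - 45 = (n - 3)*(n^2 - 8*n + 15) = (n - 5)*(n - 3)*(n - 3)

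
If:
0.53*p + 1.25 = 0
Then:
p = -2.36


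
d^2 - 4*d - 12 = (d - 6)*(d + 2)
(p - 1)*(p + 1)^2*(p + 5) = p^4 + 6*p^3 + 4*p^2 - 6*p - 5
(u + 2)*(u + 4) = u^2 + 6*u + 8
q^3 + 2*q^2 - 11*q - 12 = (q - 3)*(q + 1)*(q + 4)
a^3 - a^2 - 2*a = a*(a - 2)*(a + 1)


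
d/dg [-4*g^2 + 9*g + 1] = 9 - 8*g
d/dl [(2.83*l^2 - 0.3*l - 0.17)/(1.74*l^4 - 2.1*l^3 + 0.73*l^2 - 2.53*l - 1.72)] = (-9.8484*l^5 + 7.509*l^4 - 0.0768000000000004*l^3 - 8.0119*l^2 - 9.487*l + 0.0859)/(3.0276*l^8 - 7.308*l^7 + 6.9504*l^6 - 11.8704*l^5 + 5.1733*l^4 + 3.5302*l^3 + 3.8897*l^2 + 8.7032*l + 2.9584)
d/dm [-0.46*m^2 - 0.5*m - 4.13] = -0.92*m - 0.5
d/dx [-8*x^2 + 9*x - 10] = 9 - 16*x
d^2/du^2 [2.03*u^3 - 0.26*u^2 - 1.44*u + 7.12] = 12.18*u - 0.52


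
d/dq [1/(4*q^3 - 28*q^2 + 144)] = q*(14 - 3*q)/(4*(q^3 - 7*q^2 + 36)^2)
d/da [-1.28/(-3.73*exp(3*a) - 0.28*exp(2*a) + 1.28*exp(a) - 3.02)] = (-14.3232*exp(2*a) - 0.7168*exp(a) + 1.6384)*exp(a)/(3.73*exp(3*a) + 0.28*exp(2*a) - 1.28*exp(a) + 3.02)^2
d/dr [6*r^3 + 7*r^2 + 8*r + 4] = 18*r^2 + 14*r + 8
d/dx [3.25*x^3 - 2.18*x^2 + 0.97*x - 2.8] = 9.75*x^2 - 4.36*x + 0.97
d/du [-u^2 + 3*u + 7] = 3 - 2*u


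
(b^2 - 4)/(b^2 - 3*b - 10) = (b - 2)/(b - 5)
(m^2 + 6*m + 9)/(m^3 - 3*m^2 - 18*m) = (m + 3)/(m*(m - 6))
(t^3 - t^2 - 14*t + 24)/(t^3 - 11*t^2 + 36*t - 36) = (t + 4)/(t - 6)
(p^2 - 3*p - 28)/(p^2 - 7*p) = (p + 4)/p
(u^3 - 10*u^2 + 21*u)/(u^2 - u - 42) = u*(u - 3)/(u + 6)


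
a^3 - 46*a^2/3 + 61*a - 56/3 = (a - 8)*(a - 7)*(a - 1/3)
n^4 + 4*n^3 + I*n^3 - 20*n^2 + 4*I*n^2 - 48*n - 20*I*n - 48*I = (n - 4)*(n + 2)*(n + 6)*(n + I)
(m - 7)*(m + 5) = m^2 - 2*m - 35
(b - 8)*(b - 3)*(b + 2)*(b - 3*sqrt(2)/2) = b^4 - 9*b^3 - 3*sqrt(2)*b^3/2 + 2*b^2 + 27*sqrt(2)*b^2/2 - 3*sqrt(2)*b + 48*b - 72*sqrt(2)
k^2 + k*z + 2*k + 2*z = (k + 2)*(k + z)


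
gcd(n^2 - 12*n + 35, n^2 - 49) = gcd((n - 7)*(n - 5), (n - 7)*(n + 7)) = n - 7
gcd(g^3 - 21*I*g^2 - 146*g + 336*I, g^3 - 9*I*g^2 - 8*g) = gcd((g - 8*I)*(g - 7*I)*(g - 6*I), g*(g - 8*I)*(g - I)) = g - 8*I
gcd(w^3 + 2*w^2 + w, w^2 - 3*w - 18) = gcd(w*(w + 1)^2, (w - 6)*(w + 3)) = 1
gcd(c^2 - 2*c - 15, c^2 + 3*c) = c + 3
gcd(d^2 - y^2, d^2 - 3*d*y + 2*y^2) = -d + y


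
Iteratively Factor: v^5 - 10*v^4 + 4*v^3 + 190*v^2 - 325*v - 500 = (v - 5)*(v^4 - 5*v^3 - 21*v^2 + 85*v + 100) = (v - 5)^2*(v^3 - 21*v - 20) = (v - 5)^3*(v^2 + 5*v + 4) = (v - 5)^3*(v + 1)*(v + 4)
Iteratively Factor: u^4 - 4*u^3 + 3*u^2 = (u)*(u^3 - 4*u^2 + 3*u) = u*(u - 3)*(u^2 - u) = u^2*(u - 3)*(u - 1)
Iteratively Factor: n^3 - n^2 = (n - 1)*(n^2) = n*(n - 1)*(n)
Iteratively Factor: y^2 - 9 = (y + 3)*(y - 3)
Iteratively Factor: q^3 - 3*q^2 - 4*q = (q)*(q^2 - 3*q - 4) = q*(q - 4)*(q + 1)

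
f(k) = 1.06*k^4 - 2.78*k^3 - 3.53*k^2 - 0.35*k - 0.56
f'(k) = 4.24*k^3 - 8.34*k^2 - 7.06*k - 0.35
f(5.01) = 227.31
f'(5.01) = 288.13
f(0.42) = -1.50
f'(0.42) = -4.47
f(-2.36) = 50.03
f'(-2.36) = -85.87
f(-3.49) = 233.10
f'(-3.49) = -257.53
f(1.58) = -14.28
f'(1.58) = -15.60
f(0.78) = -3.91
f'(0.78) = -8.92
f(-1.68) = 11.69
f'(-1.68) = -32.13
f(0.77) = -3.82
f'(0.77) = -8.80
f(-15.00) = 62255.44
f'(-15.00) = -16080.95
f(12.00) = 16663.24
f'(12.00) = 6040.69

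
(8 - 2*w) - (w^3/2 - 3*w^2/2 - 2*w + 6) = -w^3/2 + 3*w^2/2 + 2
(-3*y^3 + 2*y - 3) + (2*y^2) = -3*y^3 + 2*y^2 + 2*y - 3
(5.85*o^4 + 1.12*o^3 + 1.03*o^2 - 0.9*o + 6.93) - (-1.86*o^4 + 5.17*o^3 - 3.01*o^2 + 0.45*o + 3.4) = 7.71*o^4 - 4.05*o^3 + 4.04*o^2 - 1.35*o + 3.53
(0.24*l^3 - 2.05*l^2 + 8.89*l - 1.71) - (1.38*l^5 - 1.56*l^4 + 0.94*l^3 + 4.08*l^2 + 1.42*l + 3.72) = -1.38*l^5 + 1.56*l^4 - 0.7*l^3 - 6.13*l^2 + 7.47*l - 5.43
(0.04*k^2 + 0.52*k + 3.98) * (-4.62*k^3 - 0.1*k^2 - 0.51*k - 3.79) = -0.1848*k^5 - 2.4064*k^4 - 18.46*k^3 - 0.8148*k^2 - 4.0006*k - 15.0842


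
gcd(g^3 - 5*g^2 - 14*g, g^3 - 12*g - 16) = g + 2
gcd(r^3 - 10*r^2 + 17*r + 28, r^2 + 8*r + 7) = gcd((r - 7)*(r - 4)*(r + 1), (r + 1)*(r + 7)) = r + 1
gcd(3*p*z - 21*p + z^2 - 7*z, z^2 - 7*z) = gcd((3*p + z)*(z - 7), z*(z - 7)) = z - 7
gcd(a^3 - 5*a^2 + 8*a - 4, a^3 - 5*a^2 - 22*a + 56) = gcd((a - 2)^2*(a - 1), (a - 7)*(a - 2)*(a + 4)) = a - 2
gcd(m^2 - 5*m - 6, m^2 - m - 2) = m + 1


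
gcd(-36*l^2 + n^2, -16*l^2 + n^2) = 1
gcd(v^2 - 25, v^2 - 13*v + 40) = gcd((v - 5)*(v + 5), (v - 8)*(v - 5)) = v - 5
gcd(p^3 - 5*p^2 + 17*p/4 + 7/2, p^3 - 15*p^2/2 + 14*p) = p - 7/2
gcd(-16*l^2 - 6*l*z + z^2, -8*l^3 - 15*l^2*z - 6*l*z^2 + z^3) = -8*l + z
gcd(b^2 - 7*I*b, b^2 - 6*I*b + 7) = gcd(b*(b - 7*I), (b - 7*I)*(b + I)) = b - 7*I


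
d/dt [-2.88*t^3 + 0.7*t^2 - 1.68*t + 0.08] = -8.64*t^2 + 1.4*t - 1.68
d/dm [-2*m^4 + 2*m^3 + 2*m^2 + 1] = 2*m*(-4*m^2 + 3*m + 2)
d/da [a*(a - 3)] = 2*a - 3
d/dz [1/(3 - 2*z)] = 2/(2*z - 3)^2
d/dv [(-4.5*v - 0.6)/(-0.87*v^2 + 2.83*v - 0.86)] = (-3.915*v^2 - 1.044*v + 5.568)/(0.7569*v^4 - 4.9242*v^3 + 9.5053*v^2 - 4.8676*v + 0.7396)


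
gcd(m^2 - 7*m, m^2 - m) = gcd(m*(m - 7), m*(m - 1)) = m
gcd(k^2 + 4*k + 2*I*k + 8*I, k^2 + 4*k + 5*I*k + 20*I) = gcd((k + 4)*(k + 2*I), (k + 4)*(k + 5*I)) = k + 4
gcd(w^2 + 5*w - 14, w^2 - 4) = w - 2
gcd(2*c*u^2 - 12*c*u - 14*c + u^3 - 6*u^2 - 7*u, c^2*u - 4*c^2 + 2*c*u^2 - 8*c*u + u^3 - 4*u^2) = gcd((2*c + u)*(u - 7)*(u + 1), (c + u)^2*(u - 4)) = 1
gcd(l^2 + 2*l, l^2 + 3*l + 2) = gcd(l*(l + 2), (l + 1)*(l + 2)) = l + 2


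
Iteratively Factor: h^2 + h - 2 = (h - 1)*(h + 2)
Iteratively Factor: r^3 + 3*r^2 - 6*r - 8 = (r + 4)*(r^2 - r - 2) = (r + 1)*(r + 4)*(r - 2)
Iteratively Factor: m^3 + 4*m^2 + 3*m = (m + 1)*(m^2 + 3*m) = m*(m + 1)*(m + 3)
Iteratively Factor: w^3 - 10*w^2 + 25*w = (w - 5)*(w^2 - 5*w) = (w - 5)^2*(w)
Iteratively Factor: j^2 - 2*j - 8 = (j + 2)*(j - 4)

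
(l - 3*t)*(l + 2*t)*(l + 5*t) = l^3 + 4*l^2*t - 11*l*t^2 - 30*t^3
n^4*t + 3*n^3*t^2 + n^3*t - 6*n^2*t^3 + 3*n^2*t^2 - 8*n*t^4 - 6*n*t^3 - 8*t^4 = (n - 2*t)*(n + t)*(n + 4*t)*(n*t + t)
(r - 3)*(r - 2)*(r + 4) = r^3 - r^2 - 14*r + 24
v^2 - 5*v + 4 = (v - 4)*(v - 1)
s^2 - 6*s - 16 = (s - 8)*(s + 2)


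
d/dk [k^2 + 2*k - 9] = 2*k + 2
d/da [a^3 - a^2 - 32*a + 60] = 3*a^2 - 2*a - 32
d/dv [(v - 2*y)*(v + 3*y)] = 2*v + y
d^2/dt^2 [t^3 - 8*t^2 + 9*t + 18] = 6*t - 16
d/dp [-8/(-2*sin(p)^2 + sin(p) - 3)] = 8*(1 - 4*sin(p))*cos(p)/(-sin(p) - cos(2*p) + 4)^2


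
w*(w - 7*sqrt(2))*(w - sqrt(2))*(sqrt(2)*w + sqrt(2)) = sqrt(2)*w^4 - 16*w^3 + sqrt(2)*w^3 - 16*w^2 + 14*sqrt(2)*w^2 + 14*sqrt(2)*w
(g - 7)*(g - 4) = g^2 - 11*g + 28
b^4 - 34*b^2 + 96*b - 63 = (b - 3)^2*(b - 1)*(b + 7)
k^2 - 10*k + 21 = (k - 7)*(k - 3)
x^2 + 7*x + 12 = (x + 3)*(x + 4)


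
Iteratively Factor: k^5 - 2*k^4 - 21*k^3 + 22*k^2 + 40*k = (k + 1)*(k^4 - 3*k^3 - 18*k^2 + 40*k) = k*(k + 1)*(k^3 - 3*k^2 - 18*k + 40) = k*(k - 2)*(k + 1)*(k^2 - k - 20) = k*(k - 5)*(k - 2)*(k + 1)*(k + 4)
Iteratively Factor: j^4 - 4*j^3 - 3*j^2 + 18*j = (j)*(j^3 - 4*j^2 - 3*j + 18) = j*(j - 3)*(j^2 - j - 6) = j*(j - 3)*(j + 2)*(j - 3)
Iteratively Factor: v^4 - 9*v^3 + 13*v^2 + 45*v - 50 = (v - 5)*(v^3 - 4*v^2 - 7*v + 10) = (v - 5)^2*(v^2 + v - 2) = (v - 5)^2*(v - 1)*(v + 2)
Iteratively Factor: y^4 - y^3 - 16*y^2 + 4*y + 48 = (y + 3)*(y^3 - 4*y^2 - 4*y + 16) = (y - 4)*(y + 3)*(y^2 - 4) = (y - 4)*(y - 2)*(y + 3)*(y + 2)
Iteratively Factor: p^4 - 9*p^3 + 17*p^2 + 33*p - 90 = (p - 5)*(p^3 - 4*p^2 - 3*p + 18) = (p - 5)*(p - 3)*(p^2 - p - 6) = (p - 5)*(p - 3)*(p + 2)*(p - 3)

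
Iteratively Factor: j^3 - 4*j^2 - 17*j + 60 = (j - 3)*(j^2 - j - 20) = (j - 5)*(j - 3)*(j + 4)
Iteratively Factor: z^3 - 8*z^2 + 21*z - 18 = (z - 2)*(z^2 - 6*z + 9) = (z - 3)*(z - 2)*(z - 3)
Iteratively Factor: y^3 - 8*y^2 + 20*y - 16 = (y - 2)*(y^2 - 6*y + 8) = (y - 2)^2*(y - 4)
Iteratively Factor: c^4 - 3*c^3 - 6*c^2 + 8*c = (c - 1)*(c^3 - 2*c^2 - 8*c) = (c - 1)*(c + 2)*(c^2 - 4*c) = c*(c - 1)*(c + 2)*(c - 4)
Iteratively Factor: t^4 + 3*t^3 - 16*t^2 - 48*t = (t + 3)*(t^3 - 16*t) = (t + 3)*(t + 4)*(t^2 - 4*t) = (t - 4)*(t + 3)*(t + 4)*(t)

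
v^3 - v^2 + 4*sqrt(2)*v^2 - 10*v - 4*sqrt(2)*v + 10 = (v - 1)*(v - sqrt(2))*(v + 5*sqrt(2))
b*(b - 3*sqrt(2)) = b^2 - 3*sqrt(2)*b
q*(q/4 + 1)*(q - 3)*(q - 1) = q^4/4 - 13*q^2/4 + 3*q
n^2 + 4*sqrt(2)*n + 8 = (n + 2*sqrt(2))^2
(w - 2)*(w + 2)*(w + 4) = w^3 + 4*w^2 - 4*w - 16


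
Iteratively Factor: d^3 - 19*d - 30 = (d + 2)*(d^2 - 2*d - 15) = (d + 2)*(d + 3)*(d - 5)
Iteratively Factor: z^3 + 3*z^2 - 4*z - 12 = (z + 2)*(z^2 + z - 6) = (z + 2)*(z + 3)*(z - 2)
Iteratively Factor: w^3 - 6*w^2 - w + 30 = (w - 5)*(w^2 - w - 6) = (w - 5)*(w + 2)*(w - 3)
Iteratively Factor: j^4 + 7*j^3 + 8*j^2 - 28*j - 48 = (j + 3)*(j^3 + 4*j^2 - 4*j - 16) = (j + 3)*(j + 4)*(j^2 - 4) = (j + 2)*(j + 3)*(j + 4)*(j - 2)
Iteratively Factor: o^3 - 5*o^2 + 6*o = (o - 2)*(o^2 - 3*o) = (o - 3)*(o - 2)*(o)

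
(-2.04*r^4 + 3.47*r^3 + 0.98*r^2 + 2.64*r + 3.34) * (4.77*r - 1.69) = -9.7308*r^5 + 19.9995*r^4 - 1.1897*r^3 + 10.9366*r^2 + 11.4702*r - 5.6446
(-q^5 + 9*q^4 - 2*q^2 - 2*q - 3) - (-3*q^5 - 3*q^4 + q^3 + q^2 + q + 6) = 2*q^5 + 12*q^4 - q^3 - 3*q^2 - 3*q - 9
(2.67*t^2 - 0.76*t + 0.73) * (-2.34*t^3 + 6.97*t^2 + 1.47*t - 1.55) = -6.2478*t^5 + 20.3883*t^4 - 3.0805*t^3 - 0.1676*t^2 + 2.2511*t - 1.1315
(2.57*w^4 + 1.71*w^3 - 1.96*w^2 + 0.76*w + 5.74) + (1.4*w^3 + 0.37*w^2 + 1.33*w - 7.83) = 2.57*w^4 + 3.11*w^3 - 1.59*w^2 + 2.09*w - 2.09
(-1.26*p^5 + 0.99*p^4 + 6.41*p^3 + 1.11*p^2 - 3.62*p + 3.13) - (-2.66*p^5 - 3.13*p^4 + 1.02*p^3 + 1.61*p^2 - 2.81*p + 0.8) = 1.4*p^5 + 4.12*p^4 + 5.39*p^3 - 0.5*p^2 - 0.81*p + 2.33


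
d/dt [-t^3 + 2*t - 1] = 2 - 3*t^2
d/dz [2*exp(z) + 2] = 2*exp(z)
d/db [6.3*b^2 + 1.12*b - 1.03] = 12.6*b + 1.12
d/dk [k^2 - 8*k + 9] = 2*k - 8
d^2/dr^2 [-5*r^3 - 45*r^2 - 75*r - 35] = -30*r - 90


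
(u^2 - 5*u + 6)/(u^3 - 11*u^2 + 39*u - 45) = (u - 2)/(u^2 - 8*u + 15)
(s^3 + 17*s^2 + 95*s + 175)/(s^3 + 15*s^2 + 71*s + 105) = (s + 5)/(s + 3)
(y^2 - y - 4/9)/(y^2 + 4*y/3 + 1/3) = (y - 4/3)/(y + 1)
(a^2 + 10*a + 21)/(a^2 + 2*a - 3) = (a + 7)/(a - 1)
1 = 1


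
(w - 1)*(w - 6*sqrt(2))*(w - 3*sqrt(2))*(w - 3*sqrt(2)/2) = w^4 - 21*sqrt(2)*w^3/2 - w^3 + 21*sqrt(2)*w^2/2 + 63*w^2 - 54*sqrt(2)*w - 63*w + 54*sqrt(2)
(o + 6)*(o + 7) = o^2 + 13*o + 42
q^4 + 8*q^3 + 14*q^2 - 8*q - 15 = (q - 1)*(q + 1)*(q + 3)*(q + 5)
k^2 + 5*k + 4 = (k + 1)*(k + 4)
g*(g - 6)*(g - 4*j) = g^3 - 4*g^2*j - 6*g^2 + 24*g*j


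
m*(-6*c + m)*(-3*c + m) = 18*c^2*m - 9*c*m^2 + m^3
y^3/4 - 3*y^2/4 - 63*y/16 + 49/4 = (y/4 + 1)*(y - 7/2)^2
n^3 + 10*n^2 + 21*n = n*(n + 3)*(n + 7)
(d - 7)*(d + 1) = d^2 - 6*d - 7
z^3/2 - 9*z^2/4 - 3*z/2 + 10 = (z/2 + 1)*(z - 4)*(z - 5/2)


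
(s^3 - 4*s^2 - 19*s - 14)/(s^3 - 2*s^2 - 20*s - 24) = (s^2 - 6*s - 7)/(s^2 - 4*s - 12)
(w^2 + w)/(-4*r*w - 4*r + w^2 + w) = -w/(4*r - w)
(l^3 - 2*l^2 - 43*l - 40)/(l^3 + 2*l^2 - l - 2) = (l^2 - 3*l - 40)/(l^2 + l - 2)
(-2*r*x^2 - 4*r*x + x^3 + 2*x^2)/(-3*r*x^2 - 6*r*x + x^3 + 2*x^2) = (-2*r + x)/(-3*r + x)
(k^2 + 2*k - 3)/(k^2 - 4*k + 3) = (k + 3)/(k - 3)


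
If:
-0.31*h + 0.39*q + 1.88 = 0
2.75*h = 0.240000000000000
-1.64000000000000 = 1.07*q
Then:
No Solution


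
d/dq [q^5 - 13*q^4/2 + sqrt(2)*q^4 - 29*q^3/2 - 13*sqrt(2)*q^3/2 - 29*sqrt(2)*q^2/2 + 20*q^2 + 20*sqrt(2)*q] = 5*q^4 - 26*q^3 + 4*sqrt(2)*q^3 - 87*q^2/2 - 39*sqrt(2)*q^2/2 - 29*sqrt(2)*q + 40*q + 20*sqrt(2)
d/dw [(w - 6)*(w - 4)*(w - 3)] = 3*w^2 - 26*w + 54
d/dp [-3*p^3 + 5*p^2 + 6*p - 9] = -9*p^2 + 10*p + 6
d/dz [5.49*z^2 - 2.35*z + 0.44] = 10.98*z - 2.35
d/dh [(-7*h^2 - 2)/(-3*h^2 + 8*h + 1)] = 2*(-28*h^2 - 13*h + 8)/(9*h^4 - 48*h^3 + 58*h^2 + 16*h + 1)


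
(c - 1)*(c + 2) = c^2 + c - 2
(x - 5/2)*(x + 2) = x^2 - x/2 - 5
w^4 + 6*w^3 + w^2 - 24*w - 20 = (w - 2)*(w + 1)*(w + 2)*(w + 5)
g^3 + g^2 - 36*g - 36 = (g - 6)*(g + 1)*(g + 6)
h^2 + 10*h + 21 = (h + 3)*(h + 7)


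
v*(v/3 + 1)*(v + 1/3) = v^3/3 + 10*v^2/9 + v/3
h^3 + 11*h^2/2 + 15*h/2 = h*(h + 5/2)*(h + 3)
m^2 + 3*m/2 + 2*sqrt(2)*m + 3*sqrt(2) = (m + 3/2)*(m + 2*sqrt(2))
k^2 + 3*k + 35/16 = (k + 5/4)*(k + 7/4)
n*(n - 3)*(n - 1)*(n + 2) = n^4 - 2*n^3 - 5*n^2 + 6*n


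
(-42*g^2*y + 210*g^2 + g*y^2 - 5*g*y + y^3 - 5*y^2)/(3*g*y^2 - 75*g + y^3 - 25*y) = (-42*g^2 + g*y + y^2)/(3*g*y + 15*g + y^2 + 5*y)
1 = 1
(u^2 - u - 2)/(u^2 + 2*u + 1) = (u - 2)/(u + 1)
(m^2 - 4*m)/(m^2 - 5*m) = (m - 4)/(m - 5)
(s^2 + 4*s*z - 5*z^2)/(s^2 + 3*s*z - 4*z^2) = (s + 5*z)/(s + 4*z)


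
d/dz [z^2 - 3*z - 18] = 2*z - 3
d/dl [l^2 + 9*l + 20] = 2*l + 9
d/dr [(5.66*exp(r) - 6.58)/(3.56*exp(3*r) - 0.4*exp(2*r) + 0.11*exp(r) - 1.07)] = (-40.2992*exp(3*r) + 72.5384*exp(2*r) - 5.264*exp(r) - 5.3324)*exp(r)/(12.6736*exp(6*r) - 2.848*exp(5*r) + 0.9432*exp(4*r) - 7.7064*exp(3*r) + 0.8681*exp(2*r) - 0.2354*exp(r) + 1.1449)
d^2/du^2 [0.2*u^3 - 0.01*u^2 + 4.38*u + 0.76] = 1.2*u - 0.02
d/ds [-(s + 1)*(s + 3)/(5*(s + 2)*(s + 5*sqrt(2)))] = ((s + 1)*(s + 2)*(s + 3) + (s + 1)*(s + 3)*(s + 5*sqrt(2)) - 2*(s + 2)^2*(s + 5*sqrt(2)))/(5*(s + 2)^2*(s + 5*sqrt(2))^2)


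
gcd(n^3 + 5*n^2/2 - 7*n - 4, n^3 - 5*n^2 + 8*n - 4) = n - 2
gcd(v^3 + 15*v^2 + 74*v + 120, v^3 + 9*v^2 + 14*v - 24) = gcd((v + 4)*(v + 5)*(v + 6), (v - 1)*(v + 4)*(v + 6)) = v^2 + 10*v + 24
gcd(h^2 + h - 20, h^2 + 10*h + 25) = h + 5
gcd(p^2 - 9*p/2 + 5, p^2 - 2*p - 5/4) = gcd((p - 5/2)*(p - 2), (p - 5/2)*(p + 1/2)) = p - 5/2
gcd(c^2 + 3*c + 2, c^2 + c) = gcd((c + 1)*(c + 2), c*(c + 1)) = c + 1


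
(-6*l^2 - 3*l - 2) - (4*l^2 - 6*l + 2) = -10*l^2 + 3*l - 4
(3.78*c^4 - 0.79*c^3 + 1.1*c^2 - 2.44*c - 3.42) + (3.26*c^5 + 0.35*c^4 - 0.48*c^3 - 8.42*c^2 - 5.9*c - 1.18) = 3.26*c^5 + 4.13*c^4 - 1.27*c^3 - 7.32*c^2 - 8.34*c - 4.6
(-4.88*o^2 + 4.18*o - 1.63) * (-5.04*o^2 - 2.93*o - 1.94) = 24.5952*o^4 - 6.7688*o^3 + 5.435*o^2 - 3.3333*o + 3.1622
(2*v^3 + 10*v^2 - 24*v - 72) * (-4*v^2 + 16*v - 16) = -8*v^5 - 8*v^4 + 224*v^3 - 256*v^2 - 768*v + 1152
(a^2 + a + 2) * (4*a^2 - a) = 4*a^4 + 3*a^3 + 7*a^2 - 2*a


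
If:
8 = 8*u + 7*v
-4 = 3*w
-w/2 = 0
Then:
No Solution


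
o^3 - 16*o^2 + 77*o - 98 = (o - 7)^2*(o - 2)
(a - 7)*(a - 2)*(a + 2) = a^3 - 7*a^2 - 4*a + 28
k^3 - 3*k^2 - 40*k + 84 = (k - 7)*(k - 2)*(k + 6)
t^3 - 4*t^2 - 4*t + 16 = (t - 4)*(t - 2)*(t + 2)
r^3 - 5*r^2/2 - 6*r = r*(r - 4)*(r + 3/2)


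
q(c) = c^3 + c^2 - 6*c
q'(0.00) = -6.00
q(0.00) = 0.00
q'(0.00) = -6.00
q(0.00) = 0.00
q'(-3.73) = 28.28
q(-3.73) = -15.60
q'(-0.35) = -6.33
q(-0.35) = 2.18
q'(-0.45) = -6.29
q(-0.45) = 2.81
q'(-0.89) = -5.40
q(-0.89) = 5.43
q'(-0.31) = -6.33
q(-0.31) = 1.93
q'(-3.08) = 16.30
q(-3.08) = -1.25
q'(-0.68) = -5.97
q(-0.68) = 4.23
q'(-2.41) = 6.60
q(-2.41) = 6.27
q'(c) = 3*c^2 + 2*c - 6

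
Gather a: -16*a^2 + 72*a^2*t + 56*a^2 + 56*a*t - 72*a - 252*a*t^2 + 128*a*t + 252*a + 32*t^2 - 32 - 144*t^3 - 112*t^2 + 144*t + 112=a^2*(72*t + 40) + a*(-252*t^2 + 184*t + 180) - 144*t^3 - 80*t^2 + 144*t + 80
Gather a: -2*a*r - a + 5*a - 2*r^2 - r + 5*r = a*(4 - 2*r) - 2*r^2 + 4*r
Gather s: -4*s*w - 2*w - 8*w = -4*s*w - 10*w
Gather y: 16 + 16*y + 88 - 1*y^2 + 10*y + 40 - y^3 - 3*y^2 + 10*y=-y^3 - 4*y^2 + 36*y + 144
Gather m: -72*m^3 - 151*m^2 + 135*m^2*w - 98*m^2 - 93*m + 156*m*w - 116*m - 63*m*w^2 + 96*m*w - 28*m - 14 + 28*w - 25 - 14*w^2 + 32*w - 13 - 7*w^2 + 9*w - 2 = -72*m^3 + m^2*(135*w - 249) + m*(-63*w^2 + 252*w - 237) - 21*w^2 + 69*w - 54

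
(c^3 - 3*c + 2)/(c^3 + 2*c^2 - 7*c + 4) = (c + 2)/(c + 4)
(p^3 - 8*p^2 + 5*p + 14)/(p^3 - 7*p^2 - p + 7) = (p - 2)/(p - 1)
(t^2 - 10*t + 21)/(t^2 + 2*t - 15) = (t - 7)/(t + 5)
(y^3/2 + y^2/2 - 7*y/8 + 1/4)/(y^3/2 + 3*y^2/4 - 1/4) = (y^2 + 3*y/2 - 1)/(y^2 + 2*y + 1)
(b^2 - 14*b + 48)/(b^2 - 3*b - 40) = (b - 6)/(b + 5)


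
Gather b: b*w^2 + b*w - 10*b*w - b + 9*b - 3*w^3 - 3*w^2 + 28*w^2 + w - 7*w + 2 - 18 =b*(w^2 - 9*w + 8) - 3*w^3 + 25*w^2 - 6*w - 16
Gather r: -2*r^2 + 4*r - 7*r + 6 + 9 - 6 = -2*r^2 - 3*r + 9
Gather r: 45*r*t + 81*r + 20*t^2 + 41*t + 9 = r*(45*t + 81) + 20*t^2 + 41*t + 9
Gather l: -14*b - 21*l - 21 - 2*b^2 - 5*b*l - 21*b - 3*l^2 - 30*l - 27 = -2*b^2 - 35*b - 3*l^2 + l*(-5*b - 51) - 48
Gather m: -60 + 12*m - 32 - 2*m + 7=10*m - 85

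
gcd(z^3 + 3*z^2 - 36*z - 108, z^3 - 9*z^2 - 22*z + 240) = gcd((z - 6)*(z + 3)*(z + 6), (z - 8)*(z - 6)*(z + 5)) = z - 6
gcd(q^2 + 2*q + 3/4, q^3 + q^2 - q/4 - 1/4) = q + 1/2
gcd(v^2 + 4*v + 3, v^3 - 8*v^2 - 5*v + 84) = v + 3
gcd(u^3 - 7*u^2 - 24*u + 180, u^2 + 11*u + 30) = u + 5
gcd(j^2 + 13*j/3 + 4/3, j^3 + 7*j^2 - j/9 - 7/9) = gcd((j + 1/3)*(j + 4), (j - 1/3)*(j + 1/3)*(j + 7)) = j + 1/3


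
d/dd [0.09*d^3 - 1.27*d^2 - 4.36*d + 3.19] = 0.27*d^2 - 2.54*d - 4.36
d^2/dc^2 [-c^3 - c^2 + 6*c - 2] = -6*c - 2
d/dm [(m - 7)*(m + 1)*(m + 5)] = 3*m^2 - 2*m - 37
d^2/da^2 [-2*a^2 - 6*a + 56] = -4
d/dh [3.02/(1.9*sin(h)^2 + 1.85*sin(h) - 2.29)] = -(11.476*sin(h) + 5.587)*cos(h)/(1.9*sin(h)^2 + 1.85*sin(h) - 2.29)^2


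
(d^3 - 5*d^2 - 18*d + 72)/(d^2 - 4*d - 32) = (d^2 - 9*d + 18)/(d - 8)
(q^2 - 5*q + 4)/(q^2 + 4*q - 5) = (q - 4)/(q + 5)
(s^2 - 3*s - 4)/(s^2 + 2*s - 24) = (s + 1)/(s + 6)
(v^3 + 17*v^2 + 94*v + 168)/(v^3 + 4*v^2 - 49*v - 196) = (v + 6)/(v - 7)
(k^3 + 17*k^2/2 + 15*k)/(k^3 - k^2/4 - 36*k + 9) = 2*k*(2*k + 5)/(4*k^2 - 25*k + 6)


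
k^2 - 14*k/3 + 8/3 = (k - 4)*(k - 2/3)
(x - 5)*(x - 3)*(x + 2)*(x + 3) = x^4 - 3*x^3 - 19*x^2 + 27*x + 90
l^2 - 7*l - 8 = (l - 8)*(l + 1)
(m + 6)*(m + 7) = m^2 + 13*m + 42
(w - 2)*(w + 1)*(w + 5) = w^3 + 4*w^2 - 7*w - 10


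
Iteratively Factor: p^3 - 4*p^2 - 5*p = (p)*(p^2 - 4*p - 5) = p*(p + 1)*(p - 5)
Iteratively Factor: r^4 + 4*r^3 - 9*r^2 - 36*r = (r + 3)*(r^3 + r^2 - 12*r) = (r - 3)*(r + 3)*(r^2 + 4*r) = r*(r - 3)*(r + 3)*(r + 4)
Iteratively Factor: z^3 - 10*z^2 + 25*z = (z - 5)*(z^2 - 5*z) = z*(z - 5)*(z - 5)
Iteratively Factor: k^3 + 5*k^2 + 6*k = (k + 2)*(k^2 + 3*k) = k*(k + 2)*(k + 3)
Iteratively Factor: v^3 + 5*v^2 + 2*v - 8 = (v - 1)*(v^2 + 6*v + 8) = (v - 1)*(v + 4)*(v + 2)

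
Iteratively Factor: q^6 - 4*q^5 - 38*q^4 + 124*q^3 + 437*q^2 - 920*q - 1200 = (q + 4)*(q^5 - 8*q^4 - 6*q^3 + 148*q^2 - 155*q - 300) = (q + 4)^2*(q^4 - 12*q^3 + 42*q^2 - 20*q - 75) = (q - 5)*(q + 4)^2*(q^3 - 7*q^2 + 7*q + 15) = (q - 5)^2*(q + 4)^2*(q^2 - 2*q - 3) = (q - 5)^2*(q - 3)*(q + 4)^2*(q + 1)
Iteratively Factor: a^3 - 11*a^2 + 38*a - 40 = (a - 2)*(a^2 - 9*a + 20) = (a - 5)*(a - 2)*(a - 4)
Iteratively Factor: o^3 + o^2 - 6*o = (o)*(o^2 + o - 6) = o*(o - 2)*(o + 3)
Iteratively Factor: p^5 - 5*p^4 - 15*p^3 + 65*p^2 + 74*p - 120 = (p - 1)*(p^4 - 4*p^3 - 19*p^2 + 46*p + 120) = (p - 1)*(p + 3)*(p^3 - 7*p^2 + 2*p + 40) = (p - 4)*(p - 1)*(p + 3)*(p^2 - 3*p - 10) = (p - 4)*(p - 1)*(p + 2)*(p + 3)*(p - 5)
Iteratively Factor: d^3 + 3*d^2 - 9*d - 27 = (d - 3)*(d^2 + 6*d + 9) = (d - 3)*(d + 3)*(d + 3)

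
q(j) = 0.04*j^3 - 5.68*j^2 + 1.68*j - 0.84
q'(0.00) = 1.68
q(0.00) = -0.84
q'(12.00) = -117.36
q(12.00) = -729.48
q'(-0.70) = 9.69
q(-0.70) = -4.81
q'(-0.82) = 11.08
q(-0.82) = -6.06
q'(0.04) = 1.23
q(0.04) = -0.78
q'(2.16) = -22.30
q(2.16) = -23.31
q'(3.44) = -35.98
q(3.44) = -60.65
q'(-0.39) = 6.13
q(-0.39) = -2.36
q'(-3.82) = 46.83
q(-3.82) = -92.37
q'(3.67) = -38.39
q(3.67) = -69.20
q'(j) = 0.12*j^2 - 11.36*j + 1.68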